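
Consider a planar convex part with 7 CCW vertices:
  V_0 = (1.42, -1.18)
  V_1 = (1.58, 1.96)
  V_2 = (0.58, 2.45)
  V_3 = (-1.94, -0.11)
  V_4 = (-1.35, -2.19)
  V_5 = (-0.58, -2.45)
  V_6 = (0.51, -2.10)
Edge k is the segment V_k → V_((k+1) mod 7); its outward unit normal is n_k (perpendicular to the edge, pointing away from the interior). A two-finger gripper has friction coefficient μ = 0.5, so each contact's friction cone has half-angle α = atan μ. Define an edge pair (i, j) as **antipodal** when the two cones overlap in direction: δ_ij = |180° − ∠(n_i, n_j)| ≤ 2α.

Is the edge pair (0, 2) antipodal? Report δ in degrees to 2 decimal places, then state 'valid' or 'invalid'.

δ = 41.63°, valid

α = atan 0.5 = 26.57°;  2α = 53.13°
edge 0: e_0 = (+0.16, +3.14);  n_0 = (+0.9987, -0.0509)
edge 2: e_2 = (-2.52, -2.56);  n_2 = (-0.7127, +0.7015)
∠(n_0, n_2) = 138.37°
δ = |180° − 138.37°| = 41.63°
41.63° ≤ 2α = 53.13°  →  valid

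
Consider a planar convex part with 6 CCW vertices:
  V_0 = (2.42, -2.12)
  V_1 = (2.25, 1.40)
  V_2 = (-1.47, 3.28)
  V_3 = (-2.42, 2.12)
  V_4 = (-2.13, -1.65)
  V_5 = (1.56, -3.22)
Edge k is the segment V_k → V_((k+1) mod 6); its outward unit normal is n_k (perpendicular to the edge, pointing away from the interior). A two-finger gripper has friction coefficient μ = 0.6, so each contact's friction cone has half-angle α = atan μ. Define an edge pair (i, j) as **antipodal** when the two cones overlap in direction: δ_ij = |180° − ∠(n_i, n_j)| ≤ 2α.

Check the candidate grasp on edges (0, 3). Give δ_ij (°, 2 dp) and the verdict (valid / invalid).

δ = 1.63°, valid

α = atan 0.6 = 30.96°;  2α = 61.93°
edge 0: e_0 = (-0.17, +3.52);  n_0 = (+0.9988, +0.0482)
edge 3: e_3 = (+0.29, -3.77);  n_3 = (-0.9971, -0.0767)
∠(n_0, n_3) = 178.37°
δ = |180° − 178.37°| = 1.63°
1.63° ≤ 2α = 61.93°  →  valid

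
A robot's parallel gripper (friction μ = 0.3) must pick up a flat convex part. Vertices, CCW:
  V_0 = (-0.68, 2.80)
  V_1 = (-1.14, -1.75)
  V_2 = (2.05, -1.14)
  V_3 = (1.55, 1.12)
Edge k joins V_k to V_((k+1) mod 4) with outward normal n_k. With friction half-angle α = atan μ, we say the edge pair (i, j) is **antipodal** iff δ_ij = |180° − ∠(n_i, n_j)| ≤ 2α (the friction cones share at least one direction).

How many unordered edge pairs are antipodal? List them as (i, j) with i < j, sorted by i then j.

count = 1; pairs: (0,2)

α = atan 0.3 = 16.70°;  2α = 33.40°
n_0 = (-0.9949, +0.1006)
n_1 = (+0.1878, -0.9822)
n_2 = (+0.9764, +0.2160)
n_3 = (+0.6017, +0.7987)
  (0,1): δ = 73.40°  ·
  (0,2): δ = 18.25°  ✓
  (0,3): δ = 58.78°  ·
  (1,2): δ = 88.35°  ·
  (1,3): δ = 47.82°  ·
  (2,3): δ = 139.47°  ·
antipodal pairs: 1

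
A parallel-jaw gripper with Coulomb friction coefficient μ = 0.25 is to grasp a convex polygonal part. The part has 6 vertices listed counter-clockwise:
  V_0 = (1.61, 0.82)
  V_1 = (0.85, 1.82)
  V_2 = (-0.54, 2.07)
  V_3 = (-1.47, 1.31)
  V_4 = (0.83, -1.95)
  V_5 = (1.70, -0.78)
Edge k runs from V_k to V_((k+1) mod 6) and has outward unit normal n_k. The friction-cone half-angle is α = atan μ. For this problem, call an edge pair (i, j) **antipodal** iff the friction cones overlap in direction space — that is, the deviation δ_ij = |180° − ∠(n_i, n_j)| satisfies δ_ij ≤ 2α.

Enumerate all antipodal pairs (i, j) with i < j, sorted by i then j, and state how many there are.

α = atan 0.25 = 14.04°;  2α = 28.07°
n_0 = (+0.7962, +0.6051)
n_1 = (+0.1770, +0.9842)
n_2 = (-0.6328, +0.7743)
n_3 = (-0.8171, -0.5765)
n_4 = (+0.8025, -0.5967)
n_5 = (+0.9984, +0.0562)
  (0,1): δ = 137.43°  ·
  (0,2): δ = 87.98°  ·
  (0,3): δ = 2.03°  ✓
  (0,4): δ = 106.13°  ·
  (0,5): δ = 145.98°  ·
  (1,2): δ = 130.55°  ·
  (1,3): δ = 44.60°  ·
  (1,4): δ = 63.56°  ·
  (1,5): δ = 103.42°  ·
  (2,3): δ = 94.05°  ·
  (2,4): δ = 14.11°  ✓
  (2,5): δ = 53.96°  ·
  (3,4): δ = 71.84°  ·
  (3,5): δ = 31.98°  ·
  (4,5): δ = 140.15°  ·
antipodal pairs: 2

count = 2; pairs: (0,3), (2,4)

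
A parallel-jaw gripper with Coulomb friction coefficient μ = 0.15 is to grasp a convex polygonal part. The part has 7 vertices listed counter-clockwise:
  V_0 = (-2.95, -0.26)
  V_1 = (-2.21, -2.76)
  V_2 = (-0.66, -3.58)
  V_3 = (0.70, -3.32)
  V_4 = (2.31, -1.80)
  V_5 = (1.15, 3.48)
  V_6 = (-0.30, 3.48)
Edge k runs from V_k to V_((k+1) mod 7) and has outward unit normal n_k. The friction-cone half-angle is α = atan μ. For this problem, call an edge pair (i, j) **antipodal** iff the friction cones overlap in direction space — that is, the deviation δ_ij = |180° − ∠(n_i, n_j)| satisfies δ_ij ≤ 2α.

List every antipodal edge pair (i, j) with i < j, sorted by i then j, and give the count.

count = 3; pairs: (0,4), (2,5), (3,6)

α = atan 0.15 = 8.53°;  2α = 17.06°
n_0 = (-0.9589, -0.2838)
n_1 = (-0.4676, -0.8839)
n_2 = (+0.1878, -0.9822)
n_3 = (+0.6865, -0.7271)
n_4 = (+0.9767, +0.2146)
n_5 = (+0.0000, +1.0000)
n_6 = (-0.8159, +0.5781)
  (0,1): δ = 134.37°  ·
  (0,2): δ = 95.67°  ·
  (0,3): δ = 63.14°  ·
  (0,4): δ = 4.10°  ✓
  (0,5): δ = 73.51°  ·
  (0,6): δ = 128.19°  ·
  (1,2): δ = 141.30°  ·
  (1,3): δ = 108.77°  ·
  (1,4): δ = 49.73°  ·
  (1,5): δ = 27.88°  ·
  (1,6): δ = 82.56°  ·
  (2,3): δ = 147.47°  ·
  (2,4): δ = 88.43°  ·
  (2,5): δ = 10.82°  ✓
  (2,6): δ = 43.86°  ·
  (3,4): δ = 120.96°  ·
  (3,5): δ = 43.35°  ·
  (3,6): δ = 11.33°  ✓
  (4,5): δ = 102.39°  ·
  (4,6): δ = 47.71°  ·
  (5,6): δ = 125.32°  ·
antipodal pairs: 3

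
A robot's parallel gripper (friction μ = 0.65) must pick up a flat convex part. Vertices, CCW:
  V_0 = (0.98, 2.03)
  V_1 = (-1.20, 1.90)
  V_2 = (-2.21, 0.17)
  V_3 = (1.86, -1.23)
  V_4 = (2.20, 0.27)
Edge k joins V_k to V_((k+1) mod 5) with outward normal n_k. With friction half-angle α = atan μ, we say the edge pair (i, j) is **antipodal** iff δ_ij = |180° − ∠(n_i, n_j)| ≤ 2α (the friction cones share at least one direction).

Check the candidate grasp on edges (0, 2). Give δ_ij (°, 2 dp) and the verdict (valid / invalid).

δ = 22.39°, valid

α = atan 0.65 = 33.02°;  2α = 66.05°
edge 0: e_0 = (-2.18, -0.13);  n_0 = (-0.0595, +0.9982)
edge 2: e_2 = (+4.07, -1.40);  n_2 = (-0.3253, -0.9456)
∠(n_0, n_2) = 157.61°
δ = |180° − 157.61°| = 22.39°
22.39° ≤ 2α = 66.05°  →  valid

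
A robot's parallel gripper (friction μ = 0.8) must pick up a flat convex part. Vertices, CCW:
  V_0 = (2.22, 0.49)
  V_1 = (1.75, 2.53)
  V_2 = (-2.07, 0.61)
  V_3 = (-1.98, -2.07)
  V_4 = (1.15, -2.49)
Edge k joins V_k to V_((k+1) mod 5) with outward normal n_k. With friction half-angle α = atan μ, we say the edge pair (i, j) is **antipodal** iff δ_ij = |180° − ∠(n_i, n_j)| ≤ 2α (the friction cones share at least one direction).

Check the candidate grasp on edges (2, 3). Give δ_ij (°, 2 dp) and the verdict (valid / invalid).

α = atan 0.8 = 38.66°;  2α = 77.32°
edge 2: e_2 = (+0.09, -2.68);  n_2 = (-0.9994, -0.0336)
edge 3: e_3 = (+3.13, -0.42);  n_3 = (-0.1330, -0.9911)
∠(n_2, n_3) = 80.43°
δ = |180° − 80.43°| = 99.57°
99.57° > 2α = 77.32°  →  invalid

δ = 99.57°, invalid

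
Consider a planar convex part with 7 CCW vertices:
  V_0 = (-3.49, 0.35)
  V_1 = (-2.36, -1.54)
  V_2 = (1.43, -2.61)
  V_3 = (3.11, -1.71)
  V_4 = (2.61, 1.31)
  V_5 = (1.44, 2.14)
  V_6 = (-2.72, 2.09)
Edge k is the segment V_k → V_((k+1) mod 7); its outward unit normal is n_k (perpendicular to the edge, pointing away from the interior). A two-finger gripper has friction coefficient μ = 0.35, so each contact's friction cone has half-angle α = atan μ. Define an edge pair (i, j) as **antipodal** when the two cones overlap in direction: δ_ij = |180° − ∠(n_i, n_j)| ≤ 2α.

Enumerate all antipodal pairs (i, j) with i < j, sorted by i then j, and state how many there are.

α = atan 0.35 = 19.29°;  2α = 38.58°
n_0 = (-0.8583, -0.5132)
n_1 = (-0.2717, -0.9624)
n_2 = (+0.4722, -0.8815)
n_3 = (+0.9866, +0.1633)
n_4 = (+0.5786, +0.8156)
n_5 = (-0.0120, +0.9999)
n_6 = (-0.9145, +0.4047)
  (0,1): δ = 136.64°  ·
  (0,2): δ = 92.70°  ·
  (0,3): δ = 21.47°  ✓
  (0,4): δ = 23.77°  ✓
  (0,5): δ = 59.81°  ·
  (0,6): δ = 125.25°  ·
  (1,2): δ = 136.06°  ·
  (1,3): δ = 64.83°  ·
  (1,4): δ = 19.59°  ✓
  (1,5): δ = 16.45°  ✓
  (1,6): δ = 81.89°  ·
  (2,3): δ = 108.78°  ·
  (2,4): δ = 63.53°  ·
  (2,5): δ = 27.49°  ✓
  (2,6): δ = 37.95°  ✓
  (3,4): δ = 134.75°  ·
  (3,5): δ = 98.71°  ·
  (3,6): δ = 33.27°  ✓
  (4,5): δ = 143.96°  ·
  (4,6): δ = 78.52°  ·
  (5,6): δ = 114.56°  ·
antipodal pairs: 7

count = 7; pairs: (0,3), (0,4), (1,4), (1,5), (2,5), (2,6), (3,6)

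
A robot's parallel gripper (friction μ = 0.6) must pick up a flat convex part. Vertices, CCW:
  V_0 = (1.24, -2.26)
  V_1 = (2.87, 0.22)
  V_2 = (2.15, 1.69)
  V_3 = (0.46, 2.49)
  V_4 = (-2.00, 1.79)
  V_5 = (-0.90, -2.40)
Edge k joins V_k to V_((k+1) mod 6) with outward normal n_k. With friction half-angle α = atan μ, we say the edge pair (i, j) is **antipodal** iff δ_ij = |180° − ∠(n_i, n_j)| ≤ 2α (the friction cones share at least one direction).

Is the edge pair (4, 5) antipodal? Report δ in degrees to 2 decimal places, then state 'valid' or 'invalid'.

δ = 100.97°, invalid

α = atan 0.6 = 30.96°;  2α = 61.93°
edge 4: e_4 = (+1.10, -4.19);  n_4 = (-0.9672, -0.2539)
edge 5: e_5 = (+2.14, +0.14);  n_5 = (+0.0653, -0.9979)
∠(n_4, n_5) = 79.03°
δ = |180° − 79.03°| = 100.97°
100.97° > 2α = 61.93°  →  invalid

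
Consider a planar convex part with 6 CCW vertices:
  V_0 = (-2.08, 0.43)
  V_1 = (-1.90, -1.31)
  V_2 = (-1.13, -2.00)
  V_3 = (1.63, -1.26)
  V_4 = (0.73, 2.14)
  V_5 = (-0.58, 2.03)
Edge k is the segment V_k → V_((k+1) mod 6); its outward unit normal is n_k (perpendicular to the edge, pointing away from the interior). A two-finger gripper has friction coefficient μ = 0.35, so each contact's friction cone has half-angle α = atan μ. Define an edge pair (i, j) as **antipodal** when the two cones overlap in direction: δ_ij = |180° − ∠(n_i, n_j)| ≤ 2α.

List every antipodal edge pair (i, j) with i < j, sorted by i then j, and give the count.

α = atan 0.35 = 19.29°;  2α = 38.58°
n_0 = (-0.9947, -0.1029)
n_1 = (-0.6674, -0.7447)
n_2 = (+0.2590, -0.9659)
n_3 = (+0.9667, +0.2559)
n_4 = (-0.0837, +0.9965)
n_5 = (-0.7295, +0.6839)
  (0,1): δ = 137.77°  ·
  (0,2): δ = 80.90°  ·
  (0,3): δ = 8.92°  ✓
  (0,4): δ = 88.89°  ·
  (0,5): δ = 130.94°  ·
  (1,2): δ = 123.13°  ·
  (1,3): δ = 33.31°  ✓
  (1,4): δ = 46.66°  ·
  (1,5): δ = 88.71°  ·
  (2,3): δ = 90.18°  ·
  (2,4): δ = 10.21°  ✓
  (2,5): δ = 31.84°  ✓
  (3,4): δ = 100.03°  ·
  (3,5): δ = 57.98°  ·
  (4,5): δ = 137.95°  ·
antipodal pairs: 4

count = 4; pairs: (0,3), (1,3), (2,4), (2,5)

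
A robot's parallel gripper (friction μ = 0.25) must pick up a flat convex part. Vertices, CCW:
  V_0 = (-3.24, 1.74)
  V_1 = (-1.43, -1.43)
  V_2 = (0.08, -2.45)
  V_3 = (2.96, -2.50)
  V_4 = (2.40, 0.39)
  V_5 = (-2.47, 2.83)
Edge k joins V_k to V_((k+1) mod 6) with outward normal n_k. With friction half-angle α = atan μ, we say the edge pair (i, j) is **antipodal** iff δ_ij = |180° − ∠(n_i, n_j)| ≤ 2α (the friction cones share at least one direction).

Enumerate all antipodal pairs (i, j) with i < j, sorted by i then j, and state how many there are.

count = 3; pairs: (0,3), (1,4), (2,4)

α = atan 0.25 = 14.04°;  2α = 28.07°
n_0 = (-0.8684, -0.4958)
n_1 = (-0.5598, -0.8287)
n_2 = (-0.0174, -0.9998)
n_3 = (+0.9817, +0.1902)
n_4 = (+0.4479, +0.8941)
n_5 = (-0.8168, +0.5770)
  (0,1): δ = 153.76°  ·
  (0,2): δ = 120.72°  ·
  (0,3): δ = 18.76°  ✓
  (0,4): δ = 33.66°  ·
  (0,5): δ = 115.04°  ·
  (1,2): δ = 146.96°  ·
  (1,3): δ = 44.99°  ·
  (1,4): δ = 7.43°  ✓
  (1,5): δ = 88.80°  ·
  (2,3): δ = 78.04°  ·
  (2,4): δ = 25.62°  ✓
  (2,5): δ = 55.76°  ·
  (3,4): δ = 127.58°  ·
  (3,5): δ = 46.20°  ·
  (4,5): δ = 98.63°  ·
antipodal pairs: 3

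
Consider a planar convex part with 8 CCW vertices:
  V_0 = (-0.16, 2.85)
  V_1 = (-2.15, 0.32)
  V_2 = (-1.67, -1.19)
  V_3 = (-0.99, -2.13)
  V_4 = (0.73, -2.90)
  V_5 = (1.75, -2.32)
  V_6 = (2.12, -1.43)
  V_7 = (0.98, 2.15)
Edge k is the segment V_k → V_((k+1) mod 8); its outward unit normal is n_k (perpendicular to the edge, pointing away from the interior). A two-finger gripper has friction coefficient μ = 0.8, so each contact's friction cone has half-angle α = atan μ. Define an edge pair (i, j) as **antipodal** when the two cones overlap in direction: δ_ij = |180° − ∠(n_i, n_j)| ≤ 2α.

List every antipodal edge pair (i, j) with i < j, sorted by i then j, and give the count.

α = atan 0.8 = 38.66°;  2α = 77.32°
n_0 = (-0.7860, +0.6182)
n_1 = (-0.9530, -0.3029)
n_2 = (-0.8102, -0.5861)
n_3 = (-0.4086, -0.9127)
n_4 = (+0.4943, -0.8693)
n_5 = (+0.9234, -0.3839)
n_6 = (+0.9529, +0.3034)
n_7 = (+0.5233, +0.8522)
  (0,1): δ = 124.18°  ·
  (0,2): δ = 105.93°  ·
  (0,3): δ = 75.93°  ✓
  (0,4): δ = 22.19°  ✓
  (0,5): δ = 15.61°  ✓
  (0,6): δ = 55.85°  ✓
  (0,7): δ = 96.64°  ·
  (1,2): δ = 161.75°  ·
  (1,3): δ = 131.75°  ·
  (1,4): δ = 78.01°  ·
  (1,5): δ = 40.21°  ✓
  (1,6): δ = 0.03°  ✓
  (1,7): δ = 40.81°  ✓
  (2,3): δ = 150.00°  ·
  (2,4): δ = 96.26°  ·
  (2,5): δ = 58.46°  ✓
  (2,6): δ = 18.22°  ✓
  (2,7): δ = 22.57°  ✓
  (3,4): δ = 126.26°  ·
  (3,5): δ = 88.46°  ·
  (3,6): δ = 48.22°  ✓
  (3,7): δ = 7.43°  ✓
  (4,5): δ = 142.20°  ·
  (4,6): δ = 101.96°  ·
  (4,7): δ = 61.18°  ✓
  (5,6): δ = 139.76°  ·
  (5,7): δ = 98.98°  ·
  (6,7): δ = 139.21°  ·
antipodal pairs: 13

count = 13; pairs: (0,3), (0,4), (0,5), (0,6), (1,5), (1,6), (1,7), (2,5), (2,6), (2,7), (3,6), (3,7), (4,7)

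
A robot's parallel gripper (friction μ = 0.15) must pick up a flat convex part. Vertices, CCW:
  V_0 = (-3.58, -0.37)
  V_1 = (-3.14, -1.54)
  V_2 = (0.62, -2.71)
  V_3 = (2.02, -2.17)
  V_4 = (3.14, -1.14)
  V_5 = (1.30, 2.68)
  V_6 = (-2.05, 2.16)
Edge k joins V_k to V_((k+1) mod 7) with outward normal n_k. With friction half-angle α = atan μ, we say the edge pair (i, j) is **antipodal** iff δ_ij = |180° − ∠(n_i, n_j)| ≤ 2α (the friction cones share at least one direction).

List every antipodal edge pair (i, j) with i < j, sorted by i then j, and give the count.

count = 3; pairs: (0,4), (2,5), (3,6)

α = atan 0.15 = 8.53°;  2α = 17.06°
n_0 = (-0.9360, -0.3520)
n_1 = (-0.2971, -0.9548)
n_2 = (+0.3599, -0.9330)
n_3 = (+0.6769, -0.7361)
n_4 = (+0.9009, +0.4340)
n_5 = (-0.1534, +0.9882)
n_6 = (-0.8557, +0.5175)
  (0,1): δ = 127.89°  ·
  (0,2): δ = 89.52°  ·
  (0,3): δ = 68.01°  ·
  (0,4): δ = 5.11°  ✓
  (0,5): δ = 78.21°  ·
  (0,6): δ = 128.23°  ·
  (1,2): δ = 141.62°  ·
  (1,3): δ = 120.11°  ·
  (1,4): δ = 47.00°  ·
  (1,5): δ = 26.11°  ·
  (1,6): δ = 76.12°  ·
  (2,3): δ = 158.49°  ·
  (2,4): δ = 85.37°  ·
  (2,5): δ = 12.27°  ✓
  (2,6): δ = 37.74°  ·
  (3,4): δ = 106.88°  ·
  (3,5): δ = 33.78°  ·
  (3,6): δ = 16.23°  ✓
  (4,5): δ = 106.90°  ·
  (4,6): δ = 56.88°  ·
  (5,6): δ = 129.99°  ·
antipodal pairs: 3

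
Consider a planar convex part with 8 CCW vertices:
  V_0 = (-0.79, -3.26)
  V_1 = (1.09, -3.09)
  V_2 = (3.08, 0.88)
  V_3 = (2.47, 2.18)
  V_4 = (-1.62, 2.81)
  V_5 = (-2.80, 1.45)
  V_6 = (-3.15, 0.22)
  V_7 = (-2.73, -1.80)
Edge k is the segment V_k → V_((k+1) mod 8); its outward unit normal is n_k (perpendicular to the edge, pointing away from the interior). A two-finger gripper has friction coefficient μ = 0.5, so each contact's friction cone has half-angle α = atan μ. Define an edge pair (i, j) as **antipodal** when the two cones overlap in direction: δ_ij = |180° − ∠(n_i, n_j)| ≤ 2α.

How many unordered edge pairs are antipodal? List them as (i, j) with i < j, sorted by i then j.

count = 9; pairs: (0,3), (0,4), (1,4), (1,5), (1,6), (2,5), (2,6), (2,7), (3,7)

α = atan 0.5 = 26.57°;  2α = 53.13°
n_0 = (+0.0901, -0.9959)
n_1 = (+0.8940, -0.4481)
n_2 = (+0.9053, +0.4248)
n_3 = (+0.1522, +0.9883)
n_4 = (-0.7553, +0.6554)
n_5 = (-0.9618, +0.2737)
n_6 = (-0.9791, -0.2036)
n_7 = (-0.6013, -0.7990)
  (0,1): δ = 121.79°  ·
  (0,2): δ = 70.03°  ·
  (0,3): δ = 13.92°  ✓
  (0,4): δ = 43.89°  ✓
  (0,5): δ = 68.95°  ·
  (0,6): δ = 96.58°  ·
  (0,7): δ = 137.87°  ·
  (1,2): δ = 128.24°  ·
  (1,3): δ = 72.13°  ·
  (1,4): δ = 14.32°  ✓
  (1,5): δ = 10.74°  ✓
  (1,6): δ = 38.37°  ✓
  (1,7): δ = 79.66°  ·
  (2,3): δ = 123.89°  ·
  (2,4): δ = 66.08°  ·
  (2,5): δ = 41.02°  ✓
  (2,6): δ = 13.39°  ✓
  (2,7): δ = 27.90°  ✓
  (3,4): δ = 122.19°  ·
  (3,5): δ = 97.13°  ·
  (3,6): δ = 69.50°  ·
  (3,7): δ = 28.21°  ✓
  (4,5): δ = 154.94°  ·
  (4,6): δ = 127.31°  ·
  (4,7): δ = 86.02°  ·
  (5,6): δ = 152.37°  ·
  (5,7): δ = 111.08°  ·
  (6,7): δ = 138.71°  ·
antipodal pairs: 9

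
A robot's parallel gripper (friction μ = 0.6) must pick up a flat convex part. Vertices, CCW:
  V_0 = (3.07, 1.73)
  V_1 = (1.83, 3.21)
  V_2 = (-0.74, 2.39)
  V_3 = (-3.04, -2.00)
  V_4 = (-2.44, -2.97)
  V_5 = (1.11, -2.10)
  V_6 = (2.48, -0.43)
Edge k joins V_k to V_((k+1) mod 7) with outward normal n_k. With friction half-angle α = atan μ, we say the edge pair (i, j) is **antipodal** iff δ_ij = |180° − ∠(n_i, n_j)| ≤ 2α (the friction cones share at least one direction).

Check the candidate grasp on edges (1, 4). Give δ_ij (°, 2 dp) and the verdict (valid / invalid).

α = atan 0.6 = 30.96°;  2α = 61.93°
edge 1: e_1 = (-2.57, -0.82);  n_1 = (-0.3040, +0.9527)
edge 4: e_4 = (+3.55, +0.87);  n_4 = (+0.2380, -0.9713)
∠(n_1, n_4) = 176.07°
δ = |180° − 176.07°| = 3.93°
3.93° ≤ 2α = 61.93°  →  valid

δ = 3.93°, valid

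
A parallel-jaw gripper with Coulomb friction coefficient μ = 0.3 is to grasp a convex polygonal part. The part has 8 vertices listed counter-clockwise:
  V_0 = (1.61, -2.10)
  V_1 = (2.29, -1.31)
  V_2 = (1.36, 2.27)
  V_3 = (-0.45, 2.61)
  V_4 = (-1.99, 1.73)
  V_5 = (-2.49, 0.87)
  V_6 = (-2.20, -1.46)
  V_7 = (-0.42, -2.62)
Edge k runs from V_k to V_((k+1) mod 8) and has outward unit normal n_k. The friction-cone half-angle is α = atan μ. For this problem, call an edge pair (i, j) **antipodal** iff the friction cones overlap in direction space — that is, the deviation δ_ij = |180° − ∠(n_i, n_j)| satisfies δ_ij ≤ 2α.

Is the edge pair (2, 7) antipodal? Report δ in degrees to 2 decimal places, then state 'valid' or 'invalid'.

δ = 25.01°, valid

α = atan 0.3 = 16.70°;  2α = 33.40°
edge 2: e_2 = (-1.81, +0.34);  n_2 = (+0.1846, +0.9828)
edge 7: e_7 = (+2.03, +0.52);  n_7 = (+0.2481, -0.9687)
∠(n_2, n_7) = 154.99°
δ = |180° − 154.99°| = 25.01°
25.01° ≤ 2α = 33.40°  →  valid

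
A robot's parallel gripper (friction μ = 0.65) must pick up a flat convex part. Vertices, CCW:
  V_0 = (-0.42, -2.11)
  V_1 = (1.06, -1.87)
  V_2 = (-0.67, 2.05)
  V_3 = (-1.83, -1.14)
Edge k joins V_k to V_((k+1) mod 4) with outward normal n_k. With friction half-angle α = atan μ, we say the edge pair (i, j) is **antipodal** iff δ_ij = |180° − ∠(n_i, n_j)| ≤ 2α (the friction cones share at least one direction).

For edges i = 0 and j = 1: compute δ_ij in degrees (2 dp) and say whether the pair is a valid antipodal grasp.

α = atan 0.65 = 33.02°;  2α = 66.05°
edge 0: e_0 = (+1.48, +0.24);  n_0 = (+0.1601, -0.9871)
edge 1: e_1 = (-1.73, +3.92);  n_1 = (+0.9149, +0.4038)
∠(n_0, n_1) = 104.60°
δ = |180° − 104.60°| = 75.40°
75.40° > 2α = 66.05°  →  invalid

δ = 75.40°, invalid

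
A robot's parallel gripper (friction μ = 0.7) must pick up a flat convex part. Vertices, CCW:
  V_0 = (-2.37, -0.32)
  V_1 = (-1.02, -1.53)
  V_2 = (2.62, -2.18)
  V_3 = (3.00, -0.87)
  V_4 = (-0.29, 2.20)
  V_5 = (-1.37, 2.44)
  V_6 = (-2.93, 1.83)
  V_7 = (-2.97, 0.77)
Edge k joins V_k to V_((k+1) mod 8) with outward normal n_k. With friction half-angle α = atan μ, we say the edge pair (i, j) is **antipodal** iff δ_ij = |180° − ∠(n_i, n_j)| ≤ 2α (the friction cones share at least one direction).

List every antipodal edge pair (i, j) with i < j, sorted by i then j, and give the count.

count = 13; pairs: (0,2), (0,3), (0,4), (0,5), (1,3), (1,4), (1,5), (2,5), (2,6), (2,7), (3,6), (3,7), (4,7)

α = atan 0.7 = 34.99°;  2α = 69.98°
n_0 = (-0.6674, -0.7447)
n_1 = (-0.1758, -0.9844)
n_2 = (+0.9604, -0.2786)
n_3 = (+0.6822, +0.7311)
n_4 = (+0.2169, +0.9762)
n_5 = (-0.3642, +0.9313)
n_6 = (-0.9993, +0.0377)
n_7 = (-0.8760, -0.4822)
  (0,1): δ = 148.25°  ·
  (0,2): δ = 64.31°  ✓
  (0,3): δ = 1.15°  ✓
  (0,4): δ = 29.34°  ✓
  (0,5): δ = 63.23°  ✓
  (0,6): δ = 129.71°  ·
  (0,7): δ = 160.70°  ·
  (1,2): δ = 96.05°  ·
  (1,3): δ = 32.89°  ✓
  (1,4): δ = 2.40°  ✓
  (1,5): δ = 31.48°  ✓
  (1,6): δ = 97.96°  ·
  (1,7): δ = 128.96°  ·
  (2,3): δ = 116.84°  ·
  (2,4): δ = 86.35°  ·
  (2,5): δ = 52.47°  ✓
  (2,6): δ = 14.02°  ✓
  (2,7): δ = 45.01°  ✓
  (3,4): δ = 149.51°  ·
  (3,5): δ = 115.62°  ·
  (3,6): δ = 49.14°  ✓
  (3,7): δ = 18.15°  ✓
  (4,5): δ = 146.11°  ·
  (4,6): δ = 79.63°  ·
  (4,7): δ = 48.64°  ✓
  (5,6): δ = 113.52°  ·
  (5,7): δ = 82.53°  ·
  (6,7): δ = 149.01°  ·
antipodal pairs: 13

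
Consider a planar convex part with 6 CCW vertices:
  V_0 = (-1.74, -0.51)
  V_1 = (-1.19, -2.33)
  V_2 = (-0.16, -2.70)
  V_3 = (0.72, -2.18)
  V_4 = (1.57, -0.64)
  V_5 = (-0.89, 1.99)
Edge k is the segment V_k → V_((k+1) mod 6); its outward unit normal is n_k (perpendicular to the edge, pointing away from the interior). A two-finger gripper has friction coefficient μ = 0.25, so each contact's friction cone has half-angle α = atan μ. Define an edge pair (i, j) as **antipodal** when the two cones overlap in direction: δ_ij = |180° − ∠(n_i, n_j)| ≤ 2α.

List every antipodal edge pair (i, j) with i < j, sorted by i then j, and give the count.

α = atan 0.25 = 14.04°;  2α = 28.07°
n_0 = (-0.9572, -0.2893)
n_1 = (-0.3381, -0.9411)
n_2 = (+0.5087, -0.8609)
n_3 = (+0.8755, -0.4832)
n_4 = (+0.7303, +0.6831)
n_5 = (-0.9468, +0.3219)
  (0,1): δ = 126.57°  ·
  (0,2): δ = 76.24°  ·
  (0,3): δ = 45.71°  ·
  (0,4): δ = 26.27°  ✓
  (0,5): δ = 144.41°  ·
  (1,2): δ = 129.66°  ·
  (1,3): δ = 99.14°  ·
  (1,4): δ = 27.15°  ✓
  (1,5): δ = 90.98°  ·
  (2,3): δ = 149.48°  ·
  (2,4): δ = 77.49°  ·
  (2,5): δ = 40.64°  ·
  (3,4): δ = 108.02°  ·
  (3,5): δ = 10.12°  ✓
  (4,5): δ = 61.87°  ·
antipodal pairs: 3

count = 3; pairs: (0,4), (1,4), (3,5)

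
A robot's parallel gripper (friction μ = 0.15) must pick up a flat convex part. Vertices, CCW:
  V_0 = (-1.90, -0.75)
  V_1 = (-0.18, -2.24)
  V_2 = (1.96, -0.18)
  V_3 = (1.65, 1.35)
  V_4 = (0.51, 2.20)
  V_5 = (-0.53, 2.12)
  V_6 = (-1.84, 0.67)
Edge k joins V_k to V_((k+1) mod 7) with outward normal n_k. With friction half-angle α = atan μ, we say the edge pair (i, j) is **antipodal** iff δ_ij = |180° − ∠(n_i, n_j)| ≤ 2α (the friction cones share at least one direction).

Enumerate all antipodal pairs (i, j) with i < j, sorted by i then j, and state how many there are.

count = 3; pairs: (0,3), (1,5), (2,6)

α = atan 0.15 = 8.53°;  2α = 17.06°
n_0 = (-0.6548, -0.7558)
n_1 = (+0.6935, -0.7204)
n_2 = (+0.9801, +0.1986)
n_3 = (+0.5977, +0.8017)
n_4 = (-0.0767, +0.9971)
n_5 = (-0.7420, +0.6704)
n_6 = (-0.9991, +0.0422)
  (0,1): δ = 95.19°  ·
  (0,2): δ = 37.64°  ·
  (0,3): δ = 4.19°  ✓
  (0,4): δ = 45.30°  ·
  (0,5): δ = 88.81°  ·
  (0,6): δ = 128.48°  ·
  (1,2): δ = 122.45°  ·
  (1,3): δ = 80.62°  ·
  (1,4): δ = 39.51°  ·
  (1,5): δ = 4.00°  ✓
  (1,6): δ = 43.67°  ·
  (2,3): δ = 138.16°  ·
  (2,4): δ = 97.06°  ·
  (2,5): δ = 53.55°  ·
  (2,6): δ = 13.87°  ✓
  (3,4): δ = 138.89°  ·
  (3,5): δ = 95.39°  ·
  (3,6): δ = 55.71°  ·
  (4,5): δ = 136.49°  ·
  (4,6): δ = 96.82°  ·
  (5,6): δ = 140.32°  ·
antipodal pairs: 3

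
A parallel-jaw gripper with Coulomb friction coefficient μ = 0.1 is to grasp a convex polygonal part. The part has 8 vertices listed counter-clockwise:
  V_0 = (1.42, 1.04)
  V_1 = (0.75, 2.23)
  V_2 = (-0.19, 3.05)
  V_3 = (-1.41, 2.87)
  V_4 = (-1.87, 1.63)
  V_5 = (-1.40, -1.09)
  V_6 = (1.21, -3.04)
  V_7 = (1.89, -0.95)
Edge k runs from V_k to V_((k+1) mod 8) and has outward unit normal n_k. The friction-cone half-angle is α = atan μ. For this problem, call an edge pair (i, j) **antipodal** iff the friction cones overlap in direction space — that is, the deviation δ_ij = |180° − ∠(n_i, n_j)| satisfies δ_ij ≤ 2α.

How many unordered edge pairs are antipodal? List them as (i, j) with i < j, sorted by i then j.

α = atan 0.1 = 5.71°;  2α = 11.42°
n_0 = (+0.8714, +0.4906)
n_1 = (+0.6574, +0.7536)
n_2 = (-0.1460, +0.9893)
n_3 = (-0.9376, +0.3478)
n_4 = (-0.9854, -0.1703)
n_5 = (-0.5985, -0.8011)
n_6 = (+0.9509, -0.3094)
n_7 = (+0.9732, +0.2299)
  (0,1): δ = 160.48°  ·
  (0,2): δ = 110.99°  ·
  (0,3): δ = 49.73°  ·
  (0,4): δ = 19.58°  ·
  (0,5): δ = 23.86°  ·
  (0,6): δ = 132.60°  ·
  (0,7): δ = 163.91°  ·
  (1,2): δ = 130.51°  ·
  (1,3): δ = 69.25°  ·
  (1,4): δ = 39.10°  ·
  (1,5): δ = 4.34°  ✓
  (1,6): δ = 113.08°  ·
  (1,7): δ = 144.39°  ·
  (2,3): δ = 118.75°  ·
  (2,4): δ = 88.59°  ·
  (2,5): δ = 45.16°  ·
  (2,6): δ = 63.58°  ·
  (2,7): δ = 94.90°  ·
  (3,4): δ = 149.84°  ·
  (3,5): δ = 106.41°  ·
  (3,6): δ = 2.33°  ✓
  (3,7): δ = 33.64°  ·
  (4,5): δ = 136.57°  ·
  (4,6): δ = 27.83°  ·
  (4,7): δ = 3.49°  ✓
  (5,6): δ = 71.26°  ·
  (5,7): δ = 39.95°  ·
  (6,7): δ = 148.69°  ·
antipodal pairs: 3

count = 3; pairs: (1,5), (3,6), (4,7)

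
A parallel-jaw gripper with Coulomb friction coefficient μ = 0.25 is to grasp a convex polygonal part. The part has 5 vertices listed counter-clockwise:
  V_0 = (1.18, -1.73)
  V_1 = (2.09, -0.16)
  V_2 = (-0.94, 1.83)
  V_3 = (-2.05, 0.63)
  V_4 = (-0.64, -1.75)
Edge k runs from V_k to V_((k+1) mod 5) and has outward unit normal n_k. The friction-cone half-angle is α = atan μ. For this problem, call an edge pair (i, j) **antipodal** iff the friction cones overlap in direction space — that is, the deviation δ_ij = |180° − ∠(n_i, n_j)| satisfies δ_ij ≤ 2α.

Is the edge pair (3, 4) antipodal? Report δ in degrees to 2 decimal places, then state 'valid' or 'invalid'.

δ = 120.01°, invalid

α = atan 0.25 = 14.04°;  2α = 28.07°
edge 3: e_3 = (+1.41, -2.38);  n_3 = (-0.8604, -0.5097)
edge 4: e_4 = (+1.82, +0.02);  n_4 = (+0.0110, -0.9999)
∠(n_3, n_4) = 59.99°
δ = |180° − 59.99°| = 120.01°
120.01° > 2α = 28.07°  →  invalid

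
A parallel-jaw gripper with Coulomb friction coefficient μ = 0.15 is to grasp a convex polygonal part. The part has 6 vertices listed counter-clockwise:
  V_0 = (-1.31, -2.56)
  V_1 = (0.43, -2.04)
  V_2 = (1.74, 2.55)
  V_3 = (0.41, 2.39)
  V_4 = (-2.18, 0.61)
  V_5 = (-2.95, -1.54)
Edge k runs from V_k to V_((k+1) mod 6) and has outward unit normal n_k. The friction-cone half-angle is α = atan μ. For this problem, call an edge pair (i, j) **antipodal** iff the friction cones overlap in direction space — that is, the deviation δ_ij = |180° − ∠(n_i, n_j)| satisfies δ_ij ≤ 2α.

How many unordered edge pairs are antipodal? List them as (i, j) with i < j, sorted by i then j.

α = atan 0.15 = 8.53°;  2α = 17.06°
n_0 = (+0.2863, -0.9581)
n_1 = (+0.9616, -0.2744)
n_2 = (-0.1194, +0.9928)
n_3 = (-0.5664, +0.8241)
n_4 = (-0.9414, +0.3372)
n_5 = (-0.5281, -0.8492)
  (0,1): δ = 122.57°  ·
  (0,2): δ = 9.78°  ✓
  (0,3): δ = 17.86°  ·
  (0,4): δ = 53.66°  ·
  (0,5): δ = 131.48°  ·
  (1,2): δ = 67.21°  ·
  (1,3): δ = 39.57°  ·
  (1,4): δ = 3.78°  ✓
  (1,5): δ = 74.05°  ·
  (2,3): δ = 152.36°  ·
  (2,4): δ = 116.56°  ·
  (2,5): δ = 38.74°  ·
  (3,4): δ = 144.20°  ·
  (3,5): δ = 66.38°  ·
  (4,5): δ = 102.18°  ·
antipodal pairs: 2

count = 2; pairs: (0,2), (1,4)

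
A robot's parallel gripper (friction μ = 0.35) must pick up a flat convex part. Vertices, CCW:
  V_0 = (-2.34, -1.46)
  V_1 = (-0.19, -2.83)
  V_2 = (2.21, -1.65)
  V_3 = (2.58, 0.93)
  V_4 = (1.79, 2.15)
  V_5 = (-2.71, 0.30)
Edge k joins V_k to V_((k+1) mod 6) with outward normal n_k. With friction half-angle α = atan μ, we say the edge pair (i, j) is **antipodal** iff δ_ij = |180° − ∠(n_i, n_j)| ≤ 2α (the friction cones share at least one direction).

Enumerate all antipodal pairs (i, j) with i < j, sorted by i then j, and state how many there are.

α = atan 0.35 = 19.29°;  2α = 38.58°
n_0 = (-0.5374, -0.8433)
n_1 = (+0.4412, -0.8974)
n_2 = (+0.9899, -0.1420)
n_3 = (+0.8394, +0.5435)
n_4 = (-0.3802, +0.9249)
n_5 = (-0.9786, -0.2057)
  (0,1): δ = 121.31°  ·
  (0,2): δ = 65.66°  ·
  (0,3): δ = 24.57°  ✓
  (0,4): δ = 54.85°  ·
  (0,5): δ = 134.38°  ·
  (1,2): δ = 124.34°  ·
  (1,3): δ = 83.26°  ·
  (1,4): δ = 3.83°  ✓
  (1,5): δ = 75.69°  ·
  (2,3): δ = 138.91°  ·
  (2,4): δ = 59.49°  ·
  (2,5): δ = 20.03°  ✓
  (3,4): δ = 100.58°  ·
  (3,5): δ = 21.05°  ✓
  (4,5): δ = 100.48°  ·
antipodal pairs: 4

count = 4; pairs: (0,3), (1,4), (2,5), (3,5)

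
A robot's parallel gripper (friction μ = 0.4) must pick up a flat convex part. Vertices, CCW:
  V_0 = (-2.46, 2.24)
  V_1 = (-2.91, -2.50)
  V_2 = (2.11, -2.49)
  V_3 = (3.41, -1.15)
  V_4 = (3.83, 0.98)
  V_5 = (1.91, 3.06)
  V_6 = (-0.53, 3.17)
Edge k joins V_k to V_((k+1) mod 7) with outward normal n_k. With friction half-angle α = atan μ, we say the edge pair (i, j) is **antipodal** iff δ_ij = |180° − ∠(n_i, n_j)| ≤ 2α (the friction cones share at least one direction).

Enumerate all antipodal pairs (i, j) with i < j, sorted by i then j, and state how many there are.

count = 5; pairs: (0,2), (0,3), (1,5), (1,6), (2,6)

α = atan 0.4 = 21.80°;  2α = 43.60°
n_0 = (-0.9955, +0.0945)
n_1 = (+0.0020, -1.0000)
n_2 = (+0.7177, -0.6963)
n_3 = (+0.9811, -0.1935)
n_4 = (+0.7348, +0.6783)
n_5 = (+0.0450, +0.9990)
n_6 = (-0.4341, +0.9009)
  (0,1): δ = 84.46°  ·
  (0,2): δ = 38.71°  ✓
  (0,3): δ = 5.73°  ✓
  (0,4): δ = 48.13°  ·
  (0,5): δ = 92.84°  ·
  (0,6): δ = 121.15°  ·
  (1,2): δ = 134.25°  ·
  (1,3): δ = 101.27°  ·
  (1,4): δ = 47.40°  ·
  (1,5): δ = 2.70°  ✓
  (1,6): δ = 25.61°  ✓
  (2,3): δ = 147.02°  ·
  (2,4): δ = 93.16°  ·
  (2,5): δ = 48.45°  ·
  (2,6): δ = 20.14°  ✓
  (3,4): δ = 126.14°  ·
  (3,5): δ = 81.43°  ·
  (3,6): δ = 53.12°  ·
  (4,5): δ = 135.29°  ·
  (4,6): δ = 106.98°  ·
  (5,6): δ = 151.69°  ·
antipodal pairs: 5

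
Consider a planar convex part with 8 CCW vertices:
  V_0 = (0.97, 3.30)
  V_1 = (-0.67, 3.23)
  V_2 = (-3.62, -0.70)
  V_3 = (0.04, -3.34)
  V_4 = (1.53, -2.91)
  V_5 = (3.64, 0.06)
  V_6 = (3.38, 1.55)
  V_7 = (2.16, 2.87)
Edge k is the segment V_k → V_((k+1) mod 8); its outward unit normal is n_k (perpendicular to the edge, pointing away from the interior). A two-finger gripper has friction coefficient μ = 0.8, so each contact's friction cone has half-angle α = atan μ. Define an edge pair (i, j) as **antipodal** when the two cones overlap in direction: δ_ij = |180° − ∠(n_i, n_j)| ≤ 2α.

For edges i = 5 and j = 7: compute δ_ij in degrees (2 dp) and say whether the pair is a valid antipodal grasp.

α = atan 0.8 = 38.66°;  2α = 77.32°
edge 5: e_5 = (-0.26, +1.49);  n_5 = (+0.9851, +0.1719)
edge 7: e_7 = (-1.19, +0.43);  n_7 = (+0.3398, +0.9405)
∠(n_5, n_7) = 60.23°
δ = |180° − 60.23°| = 119.77°
119.77° > 2α = 77.32°  →  invalid

δ = 119.77°, invalid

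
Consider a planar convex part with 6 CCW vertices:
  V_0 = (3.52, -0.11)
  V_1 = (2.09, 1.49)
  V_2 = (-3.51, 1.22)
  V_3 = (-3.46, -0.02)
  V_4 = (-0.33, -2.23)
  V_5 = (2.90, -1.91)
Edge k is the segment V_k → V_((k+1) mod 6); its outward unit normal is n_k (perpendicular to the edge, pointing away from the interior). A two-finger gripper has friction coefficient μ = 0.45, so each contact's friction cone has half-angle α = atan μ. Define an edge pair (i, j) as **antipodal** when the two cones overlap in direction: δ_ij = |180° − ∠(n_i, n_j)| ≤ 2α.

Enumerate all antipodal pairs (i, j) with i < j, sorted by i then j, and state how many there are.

count = 5; pairs: (0,2), (0,3), (1,3), (1,4), (2,5)

α = atan 0.45 = 24.23°;  2α = 48.46°
n_0 = (+0.7456, +0.6664)
n_1 = (-0.0482, +0.9988)
n_2 = (-0.9992, -0.0403)
n_3 = (-0.5768, -0.8169)
n_4 = (+0.0986, -0.9951)
n_5 = (+0.9455, -0.3257)
  (0,1): δ = 129.03°  ·
  (0,2): δ = 39.48°  ✓
  (0,3): δ = 12.99°  ✓
  (0,4): δ = 53.87°  ·
  (0,5): δ = 119.21°  ·
  (1,2): δ = 90.45°  ·
  (1,3): δ = 37.99°  ✓
  (1,4): δ = 2.90°  ✓
  (1,5): δ = 68.23°  ·
  (2,3): δ = 127.53°  ·
  (2,4): δ = 86.65°  ·
  (2,5): δ = 21.32°  ✓
  (3,4): δ = 139.12°  ·
  (3,5): δ = 73.78°  ·
  (4,5): δ = 114.66°  ·
antipodal pairs: 5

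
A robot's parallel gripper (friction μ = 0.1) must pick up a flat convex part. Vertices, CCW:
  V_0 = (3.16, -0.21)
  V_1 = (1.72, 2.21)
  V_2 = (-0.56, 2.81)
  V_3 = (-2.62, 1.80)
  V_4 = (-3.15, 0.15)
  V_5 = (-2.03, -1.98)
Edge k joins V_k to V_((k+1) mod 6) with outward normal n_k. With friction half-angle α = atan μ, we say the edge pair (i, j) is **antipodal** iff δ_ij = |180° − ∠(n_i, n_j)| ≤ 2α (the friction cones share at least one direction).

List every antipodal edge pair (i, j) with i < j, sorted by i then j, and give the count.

count = 2; pairs: (0,4), (2,5)

α = atan 0.1 = 5.71°;  2α = 11.42°
n_0 = (+0.8594, +0.5114)
n_1 = (+0.2545, +0.9671)
n_2 = (-0.4402, +0.8979)
n_3 = (-0.9521, +0.3058)
n_4 = (-0.8851, -0.4654)
n_5 = (+0.3228, -0.9465)
  (0,1): δ = 135.50°  ·
  (0,2): δ = 94.64°  ·
  (0,3): δ = 48.56°  ·
  (0,4): δ = 3.02°  ✓
  (0,5): δ = 78.08°  ·
  (1,2): δ = 139.14°  ·
  (1,3): δ = 93.06°  ·
  (1,4): δ = 47.52°  ·
  (1,5): δ = 33.58°  ·
  (2,3): δ = 133.93°  ·
  (2,4): δ = 88.38°  ·
  (2,5): δ = 7.29°  ✓
  (3,4): δ = 134.46°  ·
  (3,5): δ = 53.36°  ·
  (4,5): δ = 98.90°  ·
antipodal pairs: 2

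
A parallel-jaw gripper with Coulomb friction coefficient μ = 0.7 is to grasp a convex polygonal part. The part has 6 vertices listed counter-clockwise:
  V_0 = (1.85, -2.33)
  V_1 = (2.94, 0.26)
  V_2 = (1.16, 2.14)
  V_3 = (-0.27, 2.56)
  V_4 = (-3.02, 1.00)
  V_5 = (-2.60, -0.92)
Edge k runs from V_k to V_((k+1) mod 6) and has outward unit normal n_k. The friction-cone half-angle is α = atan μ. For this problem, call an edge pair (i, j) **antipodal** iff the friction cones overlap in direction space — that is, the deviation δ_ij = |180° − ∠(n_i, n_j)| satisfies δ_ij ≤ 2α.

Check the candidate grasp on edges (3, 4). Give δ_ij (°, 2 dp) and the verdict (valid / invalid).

α = atan 0.7 = 34.99°;  2α = 69.98°
edge 3: e_3 = (-2.75, -1.56);  n_3 = (-0.4934, +0.8698)
edge 4: e_4 = (+0.42, -1.92);  n_4 = (-0.9769, -0.2137)
∠(n_3, n_4) = 72.77°
δ = |180° − 72.77°| = 107.23°
107.23° > 2α = 69.98°  →  invalid

δ = 107.23°, invalid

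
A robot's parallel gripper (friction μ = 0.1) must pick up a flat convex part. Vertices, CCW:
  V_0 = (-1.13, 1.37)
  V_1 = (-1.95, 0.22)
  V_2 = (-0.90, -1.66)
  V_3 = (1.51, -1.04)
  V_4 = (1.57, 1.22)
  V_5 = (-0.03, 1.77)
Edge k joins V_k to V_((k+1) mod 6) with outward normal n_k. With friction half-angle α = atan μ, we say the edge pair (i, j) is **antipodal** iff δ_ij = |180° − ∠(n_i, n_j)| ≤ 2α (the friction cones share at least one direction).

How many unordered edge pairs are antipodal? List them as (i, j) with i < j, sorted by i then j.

α = atan 0.1 = 5.71°;  2α = 11.42°
n_0 = (-0.8142, +0.5806)
n_1 = (-0.8731, -0.4876)
n_2 = (+0.2491, -0.9685)
n_3 = (+0.9996, -0.0265)
n_4 = (+0.3251, +0.9457)
n_5 = (-0.3417, +0.9398)
  (0,1): δ = 115.33°  ·
  (0,2): δ = 40.08°  ·
  (0,3): δ = 33.97°  ·
  (0,4): δ = 106.52°  ·
  (0,5): δ = 145.47°  ·
  (1,2): δ = 104.76°  ·
  (1,3): δ = 30.70°  ·
  (1,4): δ = 41.85°  ·
  (1,5): δ = 80.80°  ·
  (2,3): δ = 105.95°  ·
  (2,4): δ = 33.40°  ·
  (2,5): δ = 5.56°  ✓
  (3,4): δ = 107.45°  ·
  (3,5): δ = 68.50°  ·
  (4,5): δ = 141.05°  ·
antipodal pairs: 1

count = 1; pairs: (2,5)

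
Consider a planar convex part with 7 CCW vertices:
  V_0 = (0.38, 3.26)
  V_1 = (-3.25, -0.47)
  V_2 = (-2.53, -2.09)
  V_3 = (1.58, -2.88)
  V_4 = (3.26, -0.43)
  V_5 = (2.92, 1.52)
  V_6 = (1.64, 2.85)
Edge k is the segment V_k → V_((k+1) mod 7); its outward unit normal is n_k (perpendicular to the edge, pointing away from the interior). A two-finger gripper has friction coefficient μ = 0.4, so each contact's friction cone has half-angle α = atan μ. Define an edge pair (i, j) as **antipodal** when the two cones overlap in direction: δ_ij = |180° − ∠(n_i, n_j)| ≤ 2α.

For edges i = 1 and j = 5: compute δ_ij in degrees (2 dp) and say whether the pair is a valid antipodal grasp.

δ = 19.94°, valid

α = atan 0.4 = 21.80°;  2α = 43.60°
edge 1: e_1 = (+0.72, -1.62);  n_1 = (-0.9138, -0.4061)
edge 5: e_5 = (-1.28, +1.33);  n_5 = (+0.7205, +0.6934)
∠(n_1, n_5) = 160.06°
δ = |180° − 160.06°| = 19.94°
19.94° ≤ 2α = 43.60°  →  valid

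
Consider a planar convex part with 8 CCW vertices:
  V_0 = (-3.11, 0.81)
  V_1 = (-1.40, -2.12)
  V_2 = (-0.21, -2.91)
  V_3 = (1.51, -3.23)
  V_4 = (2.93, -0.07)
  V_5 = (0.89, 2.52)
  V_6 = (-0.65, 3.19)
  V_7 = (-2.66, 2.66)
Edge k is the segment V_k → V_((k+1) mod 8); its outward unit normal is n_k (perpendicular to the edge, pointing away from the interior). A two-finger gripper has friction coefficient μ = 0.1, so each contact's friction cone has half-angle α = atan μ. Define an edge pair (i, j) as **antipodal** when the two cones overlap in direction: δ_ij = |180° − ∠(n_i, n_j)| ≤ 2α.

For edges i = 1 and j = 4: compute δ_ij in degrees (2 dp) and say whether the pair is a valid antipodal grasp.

α = atan 0.1 = 5.71°;  2α = 11.42°
edge 1: e_1 = (+1.19, -0.79);  n_1 = (-0.5531, -0.8331)
edge 4: e_4 = (-2.04, +2.59);  n_4 = (+0.7856, +0.6188)
∠(n_1, n_4) = 161.80°
δ = |180° − 161.80°| = 18.20°
18.20° > 2α = 11.42°  →  invalid

δ = 18.20°, invalid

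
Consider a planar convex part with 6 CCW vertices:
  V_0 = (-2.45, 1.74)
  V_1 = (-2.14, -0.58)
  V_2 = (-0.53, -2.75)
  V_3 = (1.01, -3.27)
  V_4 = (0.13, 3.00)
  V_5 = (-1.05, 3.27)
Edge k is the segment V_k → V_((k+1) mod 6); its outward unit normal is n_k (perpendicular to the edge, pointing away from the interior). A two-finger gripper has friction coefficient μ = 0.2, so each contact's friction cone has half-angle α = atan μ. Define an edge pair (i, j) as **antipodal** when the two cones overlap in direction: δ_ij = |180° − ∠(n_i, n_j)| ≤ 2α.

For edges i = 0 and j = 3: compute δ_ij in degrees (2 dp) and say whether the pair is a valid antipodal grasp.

δ = 0.38°, valid

α = atan 0.2 = 11.31°;  2α = 22.62°
edge 0: e_0 = (+0.31, -2.32);  n_0 = (-0.9912, -0.1324)
edge 3: e_3 = (-0.88, +6.27);  n_3 = (+0.9903, +0.1390)
∠(n_0, n_3) = 179.62°
δ = |180° − 179.62°| = 0.38°
0.38° ≤ 2α = 22.62°  →  valid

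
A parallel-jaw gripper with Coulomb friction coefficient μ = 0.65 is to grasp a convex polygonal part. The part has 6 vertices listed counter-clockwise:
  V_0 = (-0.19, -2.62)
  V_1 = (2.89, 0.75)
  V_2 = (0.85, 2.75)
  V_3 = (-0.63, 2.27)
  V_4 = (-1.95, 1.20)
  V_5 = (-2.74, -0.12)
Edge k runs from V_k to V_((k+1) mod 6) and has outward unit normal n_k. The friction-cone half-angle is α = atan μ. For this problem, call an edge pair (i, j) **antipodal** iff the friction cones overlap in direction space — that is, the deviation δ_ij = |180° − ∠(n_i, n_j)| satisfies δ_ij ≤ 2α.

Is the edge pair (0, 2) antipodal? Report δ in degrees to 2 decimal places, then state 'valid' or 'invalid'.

α = atan 0.65 = 33.02°;  2α = 66.05°
edge 0: e_0 = (+3.08, +3.37);  n_0 = (+0.7382, -0.6746)
edge 2: e_2 = (-1.48, -0.48);  n_2 = (-0.3085, +0.9512)
∠(n_0, n_2) = 150.39°
δ = |180° − 150.39°| = 29.61°
29.61° ≤ 2α = 66.05°  →  valid

δ = 29.61°, valid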